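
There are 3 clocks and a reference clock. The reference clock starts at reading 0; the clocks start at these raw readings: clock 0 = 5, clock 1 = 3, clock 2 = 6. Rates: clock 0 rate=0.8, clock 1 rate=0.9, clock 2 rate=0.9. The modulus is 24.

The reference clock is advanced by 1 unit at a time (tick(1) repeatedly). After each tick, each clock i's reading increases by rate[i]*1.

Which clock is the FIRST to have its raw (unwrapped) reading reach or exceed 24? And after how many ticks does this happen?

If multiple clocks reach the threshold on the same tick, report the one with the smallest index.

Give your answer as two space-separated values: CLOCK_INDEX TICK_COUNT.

clock 0: start=5, rate=0.8, needs 24-5 = 19; ticks = ceil(19/0.8) = ceil(23.7500) = 24; reading at tick 24 = 5 + 0.8*24 = 24.2000
clock 1: start=3, rate=0.9, needs 24-3 = 21; ticks = ceil(21/0.9) = ceil(23.3333) = 24; reading at tick 24 = 3 + 0.9*24 = 24.6000
clock 2: start=6, rate=0.9, needs 24-6 = 18; ticks = ceil(18/0.9) = ceil(20.0000) = 20; reading at tick 20 = 6 + 0.9*20 = 24.0000
Minimum tick count = 20; winners = [2]; smallest index = 2

Answer: 2 20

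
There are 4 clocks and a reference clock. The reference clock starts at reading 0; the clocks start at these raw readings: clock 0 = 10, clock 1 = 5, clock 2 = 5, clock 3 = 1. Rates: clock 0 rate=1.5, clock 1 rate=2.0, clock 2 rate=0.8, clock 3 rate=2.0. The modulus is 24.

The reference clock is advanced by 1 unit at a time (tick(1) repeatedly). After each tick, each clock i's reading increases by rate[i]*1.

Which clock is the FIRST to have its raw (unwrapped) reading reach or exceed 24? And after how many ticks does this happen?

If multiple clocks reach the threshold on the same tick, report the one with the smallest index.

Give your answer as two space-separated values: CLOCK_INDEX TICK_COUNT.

clock 0: start=10, rate=1.5, needs 24-10 = 14; ticks = ceil(14/1.5) = ceil(9.3333) = 10; reading at tick 10 = 10 + 1.5*10 = 25.0000
clock 1: start=5, rate=2.0, needs 24-5 = 19; ticks = ceil(19/2.0) = ceil(9.5000) = 10; reading at tick 10 = 5 + 2.0*10 = 25.0000
clock 2: start=5, rate=0.8, needs 24-5 = 19; ticks = ceil(19/0.8) = ceil(23.7500) = 24; reading at tick 24 = 5 + 0.8*24 = 24.2000
clock 3: start=1, rate=2.0, needs 24-1 = 23; ticks = ceil(23/2.0) = ceil(11.5000) = 12; reading at tick 12 = 1 + 2.0*12 = 25.0000
Minimum tick count = 10; winners = [0, 1]; smallest index = 0

Answer: 0 10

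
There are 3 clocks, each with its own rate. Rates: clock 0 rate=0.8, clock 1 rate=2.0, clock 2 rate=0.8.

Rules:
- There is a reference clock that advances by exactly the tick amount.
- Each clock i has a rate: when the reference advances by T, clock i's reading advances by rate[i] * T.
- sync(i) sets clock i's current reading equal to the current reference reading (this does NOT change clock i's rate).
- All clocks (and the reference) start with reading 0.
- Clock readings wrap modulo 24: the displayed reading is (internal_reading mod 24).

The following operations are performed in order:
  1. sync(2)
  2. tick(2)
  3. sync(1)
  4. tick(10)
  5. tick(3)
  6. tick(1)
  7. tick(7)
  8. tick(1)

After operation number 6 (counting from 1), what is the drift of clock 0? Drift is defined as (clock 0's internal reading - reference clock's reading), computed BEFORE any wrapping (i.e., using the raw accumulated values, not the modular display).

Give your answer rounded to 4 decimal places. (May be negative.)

Answer: -3.2000

Derivation:
After op 1 sync(2): ref=0.0000 raw=[0.0000 0.0000 0.0000]
After op 2 tick(2): ref=2.0000 raw=[1.6000 4.0000 1.6000]
After op 3 sync(1): ref=2.0000 raw=[1.6000 2.0000 1.6000]
After op 4 tick(10): ref=12.0000 raw=[9.6000 22.0000 9.6000]
After op 5 tick(3): ref=15.0000 raw=[12.0000 28.0000 12.0000]
After op 6 tick(1): ref=16.0000 raw=[12.8000 30.0000 12.8000]
Drift of clock 0 after op 6: 12.8000 - 16.0000 = -3.2000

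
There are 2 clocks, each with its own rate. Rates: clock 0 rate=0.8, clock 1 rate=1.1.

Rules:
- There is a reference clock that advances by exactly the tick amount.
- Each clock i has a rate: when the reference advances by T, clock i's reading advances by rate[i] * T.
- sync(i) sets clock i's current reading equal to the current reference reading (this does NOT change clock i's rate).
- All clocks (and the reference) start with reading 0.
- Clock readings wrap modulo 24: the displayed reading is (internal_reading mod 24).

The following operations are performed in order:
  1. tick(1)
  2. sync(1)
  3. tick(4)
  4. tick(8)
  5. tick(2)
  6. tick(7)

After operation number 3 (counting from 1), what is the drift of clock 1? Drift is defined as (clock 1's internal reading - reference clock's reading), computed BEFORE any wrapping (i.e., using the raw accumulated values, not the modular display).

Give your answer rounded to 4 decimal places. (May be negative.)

After op 1 tick(1): ref=1.0000 raw=[0.8000 1.1000]
After op 2 sync(1): ref=1.0000 raw=[0.8000 1.0000]
After op 3 tick(4): ref=5.0000 raw=[4.0000 5.4000]
Drift of clock 1 after op 3: 5.4000 - 5.0000 = 0.4000

Answer: 0.4000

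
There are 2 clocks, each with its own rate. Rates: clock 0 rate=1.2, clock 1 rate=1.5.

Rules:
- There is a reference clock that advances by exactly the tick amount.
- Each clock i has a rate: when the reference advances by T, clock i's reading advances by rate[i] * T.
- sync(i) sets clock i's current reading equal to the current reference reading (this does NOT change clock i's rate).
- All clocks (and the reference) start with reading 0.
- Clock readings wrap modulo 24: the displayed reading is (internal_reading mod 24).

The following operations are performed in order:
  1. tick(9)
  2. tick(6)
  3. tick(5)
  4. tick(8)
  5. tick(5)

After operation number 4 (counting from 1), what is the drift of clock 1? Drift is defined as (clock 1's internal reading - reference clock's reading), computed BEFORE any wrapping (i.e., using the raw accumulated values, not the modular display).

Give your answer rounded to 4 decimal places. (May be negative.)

After op 1 tick(9): ref=9.0000 raw=[10.8000 13.5000]
After op 2 tick(6): ref=15.0000 raw=[18.0000 22.5000]
After op 3 tick(5): ref=20.0000 raw=[24.0000 30.0000]
After op 4 tick(8): ref=28.0000 raw=[33.6000 42.0000]
Drift of clock 1 after op 4: 42.0000 - 28.0000 = 14.0000

Answer: 14.0000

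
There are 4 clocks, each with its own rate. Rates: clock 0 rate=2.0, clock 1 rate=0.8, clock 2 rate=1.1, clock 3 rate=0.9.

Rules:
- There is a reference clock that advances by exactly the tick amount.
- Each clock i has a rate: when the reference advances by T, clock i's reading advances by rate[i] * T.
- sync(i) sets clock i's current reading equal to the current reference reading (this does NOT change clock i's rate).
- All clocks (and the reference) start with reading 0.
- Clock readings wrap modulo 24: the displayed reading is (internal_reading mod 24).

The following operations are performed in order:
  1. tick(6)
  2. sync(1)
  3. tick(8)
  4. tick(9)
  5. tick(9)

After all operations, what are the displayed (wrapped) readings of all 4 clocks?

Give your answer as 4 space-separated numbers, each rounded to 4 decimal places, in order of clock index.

Answer: 16.0000 2.8000 11.2000 4.8000

Derivation:
After op 1 tick(6): ref=6.0000 raw=[12.0000 4.8000 6.6000 5.4000]
After op 2 sync(1): ref=6.0000 raw=[12.0000 6.0000 6.6000 5.4000]
After op 3 tick(8): ref=14.0000 raw=[28.0000 12.4000 15.4000 12.6000]
After op 4 tick(9): ref=23.0000 raw=[46.0000 19.6000 25.3000 20.7000]
After op 5 tick(9): ref=32.0000 raw=[64.0000 26.8000 35.2000 28.8000]
Wrap final raw readings (mod 24): 64.0000 mod 24 = 16.0000; 26.8000 mod 24 = 2.8000; 35.2000 mod 24 = 11.2000; 28.8000 mod 24 = 4.8000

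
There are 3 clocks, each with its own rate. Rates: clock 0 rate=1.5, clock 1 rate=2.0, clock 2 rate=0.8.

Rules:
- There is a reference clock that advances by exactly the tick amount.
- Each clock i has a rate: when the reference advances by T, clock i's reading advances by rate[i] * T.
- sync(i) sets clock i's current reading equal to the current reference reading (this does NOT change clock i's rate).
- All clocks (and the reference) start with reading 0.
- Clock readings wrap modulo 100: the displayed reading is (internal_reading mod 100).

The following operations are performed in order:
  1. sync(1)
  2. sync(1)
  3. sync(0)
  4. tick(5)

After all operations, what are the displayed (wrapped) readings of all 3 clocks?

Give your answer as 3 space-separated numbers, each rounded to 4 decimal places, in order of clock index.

Answer: 7.5000 10.0000 4.0000

Derivation:
After op 1 sync(1): ref=0.0000 raw=[0.0000 0.0000 0.0000]
After op 2 sync(1): ref=0.0000 raw=[0.0000 0.0000 0.0000]
After op 3 sync(0): ref=0.0000 raw=[0.0000 0.0000 0.0000]
After op 4 tick(5): ref=5.0000 raw=[7.5000 10.0000 4.0000]
Wrap final raw readings (mod 100): 7.5000 mod 100 = 7.5000; 10.0000 mod 100 = 10.0000; 4.0000 mod 100 = 4.0000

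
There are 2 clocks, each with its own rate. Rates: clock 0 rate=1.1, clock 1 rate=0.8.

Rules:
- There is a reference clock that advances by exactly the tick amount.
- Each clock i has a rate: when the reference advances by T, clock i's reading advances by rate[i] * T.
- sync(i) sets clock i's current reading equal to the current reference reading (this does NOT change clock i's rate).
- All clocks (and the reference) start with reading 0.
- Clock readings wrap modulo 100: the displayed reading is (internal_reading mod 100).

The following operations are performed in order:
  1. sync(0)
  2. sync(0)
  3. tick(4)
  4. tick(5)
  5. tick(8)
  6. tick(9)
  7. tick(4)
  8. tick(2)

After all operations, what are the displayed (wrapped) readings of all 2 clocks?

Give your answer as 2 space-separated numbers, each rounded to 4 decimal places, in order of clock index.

Answer: 35.2000 25.6000

Derivation:
After op 1 sync(0): ref=0.0000 raw=[0.0000 0.0000]
After op 2 sync(0): ref=0.0000 raw=[0.0000 0.0000]
After op 3 tick(4): ref=4.0000 raw=[4.4000 3.2000]
After op 4 tick(5): ref=9.0000 raw=[9.9000 7.2000]
After op 5 tick(8): ref=17.0000 raw=[18.7000 13.6000]
After op 6 tick(9): ref=26.0000 raw=[28.6000 20.8000]
After op 7 tick(4): ref=30.0000 raw=[33.0000 24.0000]
After op 8 tick(2): ref=32.0000 raw=[35.2000 25.6000]
Wrap final raw readings (mod 100): 35.2000 mod 100 = 35.2000; 25.6000 mod 100 = 25.6000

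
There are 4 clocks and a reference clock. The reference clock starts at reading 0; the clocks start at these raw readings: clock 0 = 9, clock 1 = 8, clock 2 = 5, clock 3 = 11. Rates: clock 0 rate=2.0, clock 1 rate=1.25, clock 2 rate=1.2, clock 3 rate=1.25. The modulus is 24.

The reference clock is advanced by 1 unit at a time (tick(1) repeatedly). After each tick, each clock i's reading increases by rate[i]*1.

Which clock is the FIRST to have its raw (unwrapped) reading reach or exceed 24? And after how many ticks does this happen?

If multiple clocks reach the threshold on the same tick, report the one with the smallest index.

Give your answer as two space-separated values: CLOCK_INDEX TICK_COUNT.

Answer: 0 8

Derivation:
clock 0: start=9, rate=2.0, needs 24-9 = 15; ticks = ceil(15/2.0) = ceil(7.5000) = 8; reading at tick 8 = 9 + 2.0*8 = 25.0000
clock 1: start=8, rate=1.25, needs 24-8 = 16; ticks = ceil(16/1.25) = ceil(12.8000) = 13; reading at tick 13 = 8 + 1.25*13 = 24.2500
clock 2: start=5, rate=1.2, needs 24-5 = 19; ticks = ceil(19/1.2) = ceil(15.8333) = 16; reading at tick 16 = 5 + 1.2*16 = 24.2000
clock 3: start=11, rate=1.25, needs 24-11 = 13; ticks = ceil(13/1.25) = ceil(10.4000) = 11; reading at tick 11 = 11 + 1.25*11 = 24.7500
Minimum tick count = 8; winners = [0]; smallest index = 0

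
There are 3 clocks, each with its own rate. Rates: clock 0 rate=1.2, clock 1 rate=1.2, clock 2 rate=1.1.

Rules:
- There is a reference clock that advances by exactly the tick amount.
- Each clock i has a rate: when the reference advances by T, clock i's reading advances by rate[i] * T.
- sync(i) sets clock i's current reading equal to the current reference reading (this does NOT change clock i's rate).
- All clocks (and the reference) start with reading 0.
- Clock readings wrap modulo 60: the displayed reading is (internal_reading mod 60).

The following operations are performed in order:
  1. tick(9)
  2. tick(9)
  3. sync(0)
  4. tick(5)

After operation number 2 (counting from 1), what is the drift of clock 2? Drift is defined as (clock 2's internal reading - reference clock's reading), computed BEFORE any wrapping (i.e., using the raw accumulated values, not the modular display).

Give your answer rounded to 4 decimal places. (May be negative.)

After op 1 tick(9): ref=9.0000 raw=[10.8000 10.8000 9.9000]
After op 2 tick(9): ref=18.0000 raw=[21.6000 21.6000 19.8000]
Drift of clock 2 after op 2: 19.8000 - 18.0000 = 1.8000

Answer: 1.8000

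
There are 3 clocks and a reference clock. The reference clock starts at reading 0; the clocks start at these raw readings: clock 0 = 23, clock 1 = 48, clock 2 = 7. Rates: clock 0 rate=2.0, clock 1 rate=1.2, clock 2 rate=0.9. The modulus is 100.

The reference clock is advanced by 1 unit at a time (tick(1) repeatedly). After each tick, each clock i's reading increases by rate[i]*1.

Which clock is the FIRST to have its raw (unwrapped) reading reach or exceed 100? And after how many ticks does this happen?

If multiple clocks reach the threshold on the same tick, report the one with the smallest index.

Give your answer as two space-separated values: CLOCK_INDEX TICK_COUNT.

Answer: 0 39

Derivation:
clock 0: start=23, rate=2.0, needs 100-23 = 77; ticks = ceil(77/2.0) = ceil(38.5000) = 39; reading at tick 39 = 23 + 2.0*39 = 101.0000
clock 1: start=48, rate=1.2, needs 100-48 = 52; ticks = ceil(52/1.2) = ceil(43.3333) = 44; reading at tick 44 = 48 + 1.2*44 = 100.8000
clock 2: start=7, rate=0.9, needs 100-7 = 93; ticks = ceil(93/0.9) = ceil(103.3333) = 104; reading at tick 104 = 7 + 0.9*104 = 100.6000
Minimum tick count = 39; winners = [0]; smallest index = 0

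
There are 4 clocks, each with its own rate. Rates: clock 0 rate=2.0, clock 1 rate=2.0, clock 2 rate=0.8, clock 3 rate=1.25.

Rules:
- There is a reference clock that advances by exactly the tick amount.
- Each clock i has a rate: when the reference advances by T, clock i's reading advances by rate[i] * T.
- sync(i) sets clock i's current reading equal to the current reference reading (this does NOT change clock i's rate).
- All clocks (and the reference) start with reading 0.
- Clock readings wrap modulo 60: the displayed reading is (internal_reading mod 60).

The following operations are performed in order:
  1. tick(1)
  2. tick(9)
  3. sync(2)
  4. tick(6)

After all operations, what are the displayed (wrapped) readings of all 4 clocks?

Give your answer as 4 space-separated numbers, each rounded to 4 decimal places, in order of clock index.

Answer: 32.0000 32.0000 14.8000 20.0000

Derivation:
After op 1 tick(1): ref=1.0000 raw=[2.0000 2.0000 0.8000 1.2500]
After op 2 tick(9): ref=10.0000 raw=[20.0000 20.0000 8.0000 12.5000]
After op 3 sync(2): ref=10.0000 raw=[20.0000 20.0000 10.0000 12.5000]
After op 4 tick(6): ref=16.0000 raw=[32.0000 32.0000 14.8000 20.0000]
Wrap final raw readings (mod 60): 32.0000 mod 60 = 32.0000; 32.0000 mod 60 = 32.0000; 14.8000 mod 60 = 14.8000; 20.0000 mod 60 = 20.0000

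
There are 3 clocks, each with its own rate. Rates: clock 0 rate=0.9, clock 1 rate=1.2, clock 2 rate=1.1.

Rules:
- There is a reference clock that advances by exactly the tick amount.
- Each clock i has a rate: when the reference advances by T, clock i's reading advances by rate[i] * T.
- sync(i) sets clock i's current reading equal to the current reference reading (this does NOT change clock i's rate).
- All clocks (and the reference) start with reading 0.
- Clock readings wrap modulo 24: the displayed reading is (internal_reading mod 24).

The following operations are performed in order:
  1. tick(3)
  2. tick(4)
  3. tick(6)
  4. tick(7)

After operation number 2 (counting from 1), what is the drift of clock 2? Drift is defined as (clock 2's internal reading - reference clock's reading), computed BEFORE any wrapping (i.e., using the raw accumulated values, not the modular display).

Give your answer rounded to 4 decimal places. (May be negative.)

Answer: 0.7000

Derivation:
After op 1 tick(3): ref=3.0000 raw=[2.7000 3.6000 3.3000]
After op 2 tick(4): ref=7.0000 raw=[6.3000 8.4000 7.7000]
Drift of clock 2 after op 2: 7.7000 - 7.0000 = 0.7000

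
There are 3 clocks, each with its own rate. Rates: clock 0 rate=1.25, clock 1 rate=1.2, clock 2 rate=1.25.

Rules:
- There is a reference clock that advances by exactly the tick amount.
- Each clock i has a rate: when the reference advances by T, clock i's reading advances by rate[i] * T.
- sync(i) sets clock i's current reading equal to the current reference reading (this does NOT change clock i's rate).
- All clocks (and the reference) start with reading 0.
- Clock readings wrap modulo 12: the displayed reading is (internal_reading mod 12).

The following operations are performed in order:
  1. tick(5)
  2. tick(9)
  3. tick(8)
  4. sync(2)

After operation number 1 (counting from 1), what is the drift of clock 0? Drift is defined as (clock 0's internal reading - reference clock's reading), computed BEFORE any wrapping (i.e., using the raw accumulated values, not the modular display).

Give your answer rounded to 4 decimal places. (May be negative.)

Answer: 1.2500

Derivation:
After op 1 tick(5): ref=5.0000 raw=[6.2500 6.0000 6.2500]
Drift of clock 0 after op 1: 6.2500 - 5.0000 = 1.2500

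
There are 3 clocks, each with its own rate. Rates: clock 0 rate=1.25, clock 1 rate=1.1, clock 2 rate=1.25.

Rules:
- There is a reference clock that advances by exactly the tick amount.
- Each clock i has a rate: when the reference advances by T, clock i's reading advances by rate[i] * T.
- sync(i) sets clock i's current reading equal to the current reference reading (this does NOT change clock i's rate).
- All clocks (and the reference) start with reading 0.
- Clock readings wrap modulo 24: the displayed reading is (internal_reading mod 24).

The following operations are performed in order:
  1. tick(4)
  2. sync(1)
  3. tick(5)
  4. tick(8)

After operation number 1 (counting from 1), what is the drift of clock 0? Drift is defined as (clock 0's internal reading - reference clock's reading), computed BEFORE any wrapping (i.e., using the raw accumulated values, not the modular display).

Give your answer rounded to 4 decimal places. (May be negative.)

Answer: 1.0000

Derivation:
After op 1 tick(4): ref=4.0000 raw=[5.0000 4.4000 5.0000]
Drift of clock 0 after op 1: 5.0000 - 4.0000 = 1.0000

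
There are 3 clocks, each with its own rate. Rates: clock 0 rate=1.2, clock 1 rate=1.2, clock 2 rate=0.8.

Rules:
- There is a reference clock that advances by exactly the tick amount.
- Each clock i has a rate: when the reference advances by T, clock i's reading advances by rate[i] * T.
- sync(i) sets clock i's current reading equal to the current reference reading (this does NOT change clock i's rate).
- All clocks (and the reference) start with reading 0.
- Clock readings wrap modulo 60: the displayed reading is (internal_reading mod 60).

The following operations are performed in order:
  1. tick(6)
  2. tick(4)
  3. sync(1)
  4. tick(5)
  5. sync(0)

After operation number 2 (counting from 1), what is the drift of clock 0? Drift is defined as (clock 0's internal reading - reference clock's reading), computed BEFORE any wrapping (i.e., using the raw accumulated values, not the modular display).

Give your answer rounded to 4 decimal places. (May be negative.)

Answer: 2.0000

Derivation:
After op 1 tick(6): ref=6.0000 raw=[7.2000 7.2000 4.8000]
After op 2 tick(4): ref=10.0000 raw=[12.0000 12.0000 8.0000]
Drift of clock 0 after op 2: 12.0000 - 10.0000 = 2.0000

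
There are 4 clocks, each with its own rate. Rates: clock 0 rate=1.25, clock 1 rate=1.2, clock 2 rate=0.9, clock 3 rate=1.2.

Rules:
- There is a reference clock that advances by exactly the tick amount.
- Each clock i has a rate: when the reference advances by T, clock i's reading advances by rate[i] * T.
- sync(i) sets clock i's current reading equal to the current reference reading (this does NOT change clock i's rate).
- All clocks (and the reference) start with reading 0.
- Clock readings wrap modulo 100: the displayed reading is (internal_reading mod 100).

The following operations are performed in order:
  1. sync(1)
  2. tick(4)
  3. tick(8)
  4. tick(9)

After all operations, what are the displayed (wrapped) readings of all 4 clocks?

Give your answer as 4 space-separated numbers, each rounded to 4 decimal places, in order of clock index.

After op 1 sync(1): ref=0.0000 raw=[0.0000 0.0000 0.0000 0.0000]
After op 2 tick(4): ref=4.0000 raw=[5.0000 4.8000 3.6000 4.8000]
After op 3 tick(8): ref=12.0000 raw=[15.0000 14.4000 10.8000 14.4000]
After op 4 tick(9): ref=21.0000 raw=[26.2500 25.2000 18.9000 25.2000]
Wrap final raw readings (mod 100): 26.2500 mod 100 = 26.2500; 25.2000 mod 100 = 25.2000; 18.9000 mod 100 = 18.9000; 25.2000 mod 100 = 25.2000

Answer: 26.2500 25.2000 18.9000 25.2000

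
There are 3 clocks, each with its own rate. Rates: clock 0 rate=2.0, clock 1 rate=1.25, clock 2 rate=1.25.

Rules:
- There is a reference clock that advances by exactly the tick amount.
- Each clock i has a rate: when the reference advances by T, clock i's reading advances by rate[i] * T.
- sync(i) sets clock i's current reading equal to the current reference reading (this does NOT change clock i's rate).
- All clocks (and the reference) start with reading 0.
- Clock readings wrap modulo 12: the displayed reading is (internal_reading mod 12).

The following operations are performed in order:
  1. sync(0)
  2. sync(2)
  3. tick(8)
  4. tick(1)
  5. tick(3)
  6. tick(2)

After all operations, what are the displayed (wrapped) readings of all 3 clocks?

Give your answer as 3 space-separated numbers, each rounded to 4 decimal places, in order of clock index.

After op 1 sync(0): ref=0.0000 raw=[0.0000 0.0000 0.0000]
After op 2 sync(2): ref=0.0000 raw=[0.0000 0.0000 0.0000]
After op 3 tick(8): ref=8.0000 raw=[16.0000 10.0000 10.0000]
After op 4 tick(1): ref=9.0000 raw=[18.0000 11.2500 11.2500]
After op 5 tick(3): ref=12.0000 raw=[24.0000 15.0000 15.0000]
After op 6 tick(2): ref=14.0000 raw=[28.0000 17.5000 17.5000]
Wrap final raw readings (mod 12): 28.0000 mod 12 = 4.0000; 17.5000 mod 12 = 5.5000; 17.5000 mod 12 = 5.5000

Answer: 4.0000 5.5000 5.5000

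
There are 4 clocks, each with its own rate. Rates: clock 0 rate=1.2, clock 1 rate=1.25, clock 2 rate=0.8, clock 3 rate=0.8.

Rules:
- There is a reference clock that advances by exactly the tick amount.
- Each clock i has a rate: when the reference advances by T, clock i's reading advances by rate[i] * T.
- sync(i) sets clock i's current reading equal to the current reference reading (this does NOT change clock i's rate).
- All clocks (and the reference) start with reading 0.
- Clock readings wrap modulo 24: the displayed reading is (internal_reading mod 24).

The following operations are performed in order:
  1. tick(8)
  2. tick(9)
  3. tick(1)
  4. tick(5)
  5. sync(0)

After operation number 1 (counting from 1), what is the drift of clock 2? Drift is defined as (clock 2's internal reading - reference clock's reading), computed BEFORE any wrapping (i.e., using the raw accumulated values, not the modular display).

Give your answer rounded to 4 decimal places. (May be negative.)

Answer: -1.6000

Derivation:
After op 1 tick(8): ref=8.0000 raw=[9.6000 10.0000 6.4000 6.4000]
Drift of clock 2 after op 1: 6.4000 - 8.0000 = -1.6000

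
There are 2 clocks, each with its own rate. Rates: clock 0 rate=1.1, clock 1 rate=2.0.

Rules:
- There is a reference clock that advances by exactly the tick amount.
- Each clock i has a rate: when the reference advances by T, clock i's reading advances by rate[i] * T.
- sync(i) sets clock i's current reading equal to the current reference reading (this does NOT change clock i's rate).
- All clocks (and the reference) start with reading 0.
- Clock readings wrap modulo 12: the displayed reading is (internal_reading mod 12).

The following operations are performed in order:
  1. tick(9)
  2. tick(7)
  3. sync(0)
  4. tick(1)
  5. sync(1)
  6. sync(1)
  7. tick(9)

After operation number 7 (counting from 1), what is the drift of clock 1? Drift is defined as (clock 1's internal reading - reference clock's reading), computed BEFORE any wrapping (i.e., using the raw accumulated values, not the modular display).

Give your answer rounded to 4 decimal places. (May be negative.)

After op 1 tick(9): ref=9.0000 raw=[9.9000 18.0000]
After op 2 tick(7): ref=16.0000 raw=[17.6000 32.0000]
After op 3 sync(0): ref=16.0000 raw=[16.0000 32.0000]
After op 4 tick(1): ref=17.0000 raw=[17.1000 34.0000]
After op 5 sync(1): ref=17.0000 raw=[17.1000 17.0000]
After op 6 sync(1): ref=17.0000 raw=[17.1000 17.0000]
After op 7 tick(9): ref=26.0000 raw=[27.0000 35.0000]
Drift of clock 1 after op 7: 35.0000 - 26.0000 = 9.0000

Answer: 9.0000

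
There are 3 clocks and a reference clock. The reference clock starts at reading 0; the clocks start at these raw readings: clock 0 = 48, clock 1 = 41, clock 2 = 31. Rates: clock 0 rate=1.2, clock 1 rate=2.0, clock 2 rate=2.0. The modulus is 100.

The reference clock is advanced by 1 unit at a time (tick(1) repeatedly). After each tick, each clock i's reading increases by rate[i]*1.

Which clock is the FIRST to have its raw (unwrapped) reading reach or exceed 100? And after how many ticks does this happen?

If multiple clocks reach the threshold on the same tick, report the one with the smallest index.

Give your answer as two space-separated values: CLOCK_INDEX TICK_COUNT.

clock 0: start=48, rate=1.2, needs 100-48 = 52; ticks = ceil(52/1.2) = ceil(43.3333) = 44; reading at tick 44 = 48 + 1.2*44 = 100.8000
clock 1: start=41, rate=2.0, needs 100-41 = 59; ticks = ceil(59/2.0) = ceil(29.5000) = 30; reading at tick 30 = 41 + 2.0*30 = 101.0000
clock 2: start=31, rate=2.0, needs 100-31 = 69; ticks = ceil(69/2.0) = ceil(34.5000) = 35; reading at tick 35 = 31 + 2.0*35 = 101.0000
Minimum tick count = 30; winners = [1]; smallest index = 1

Answer: 1 30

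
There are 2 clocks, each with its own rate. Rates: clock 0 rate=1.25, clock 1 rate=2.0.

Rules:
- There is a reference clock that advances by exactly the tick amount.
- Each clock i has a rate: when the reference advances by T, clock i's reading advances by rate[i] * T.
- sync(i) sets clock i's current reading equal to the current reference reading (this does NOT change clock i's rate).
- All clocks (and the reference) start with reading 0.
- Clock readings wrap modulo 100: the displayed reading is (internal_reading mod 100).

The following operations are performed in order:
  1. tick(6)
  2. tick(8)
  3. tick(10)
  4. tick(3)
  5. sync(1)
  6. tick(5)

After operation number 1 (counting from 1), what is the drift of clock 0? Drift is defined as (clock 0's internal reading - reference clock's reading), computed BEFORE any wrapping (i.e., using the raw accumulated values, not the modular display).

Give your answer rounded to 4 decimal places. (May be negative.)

Answer: 1.5000

Derivation:
After op 1 tick(6): ref=6.0000 raw=[7.5000 12.0000]
Drift of clock 0 after op 1: 7.5000 - 6.0000 = 1.5000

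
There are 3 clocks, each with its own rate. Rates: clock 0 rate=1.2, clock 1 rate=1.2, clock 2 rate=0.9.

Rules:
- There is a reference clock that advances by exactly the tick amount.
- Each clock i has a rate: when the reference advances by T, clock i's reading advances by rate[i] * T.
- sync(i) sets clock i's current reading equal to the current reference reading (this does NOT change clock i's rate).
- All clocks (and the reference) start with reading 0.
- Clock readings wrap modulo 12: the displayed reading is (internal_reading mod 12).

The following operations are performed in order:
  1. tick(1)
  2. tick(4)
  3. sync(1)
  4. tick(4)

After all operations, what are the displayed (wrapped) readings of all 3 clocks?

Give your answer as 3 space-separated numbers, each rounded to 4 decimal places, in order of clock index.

After op 1 tick(1): ref=1.0000 raw=[1.2000 1.2000 0.9000]
After op 2 tick(4): ref=5.0000 raw=[6.0000 6.0000 4.5000]
After op 3 sync(1): ref=5.0000 raw=[6.0000 5.0000 4.5000]
After op 4 tick(4): ref=9.0000 raw=[10.8000 9.8000 8.1000]
Wrap final raw readings (mod 12): 10.8000 mod 12 = 10.8000; 9.8000 mod 12 = 9.8000; 8.1000 mod 12 = 8.1000

Answer: 10.8000 9.8000 8.1000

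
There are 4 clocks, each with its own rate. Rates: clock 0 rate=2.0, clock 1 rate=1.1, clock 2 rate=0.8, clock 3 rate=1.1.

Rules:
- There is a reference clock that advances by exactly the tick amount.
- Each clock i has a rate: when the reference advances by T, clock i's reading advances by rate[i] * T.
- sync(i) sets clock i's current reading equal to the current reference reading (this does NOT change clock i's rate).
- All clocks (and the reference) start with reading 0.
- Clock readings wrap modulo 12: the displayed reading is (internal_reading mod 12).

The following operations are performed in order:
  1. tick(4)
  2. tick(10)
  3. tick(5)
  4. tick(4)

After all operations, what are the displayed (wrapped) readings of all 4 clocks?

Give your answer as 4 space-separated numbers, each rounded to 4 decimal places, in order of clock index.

Answer: 10.0000 1.3000 6.4000 1.3000

Derivation:
After op 1 tick(4): ref=4.0000 raw=[8.0000 4.4000 3.2000 4.4000]
After op 2 tick(10): ref=14.0000 raw=[28.0000 15.4000 11.2000 15.4000]
After op 3 tick(5): ref=19.0000 raw=[38.0000 20.9000 15.2000 20.9000]
After op 4 tick(4): ref=23.0000 raw=[46.0000 25.3000 18.4000 25.3000]
Wrap final raw readings (mod 12): 46.0000 mod 12 = 10.0000; 25.3000 mod 12 = 1.3000; 18.4000 mod 12 = 6.4000; 25.3000 mod 12 = 1.3000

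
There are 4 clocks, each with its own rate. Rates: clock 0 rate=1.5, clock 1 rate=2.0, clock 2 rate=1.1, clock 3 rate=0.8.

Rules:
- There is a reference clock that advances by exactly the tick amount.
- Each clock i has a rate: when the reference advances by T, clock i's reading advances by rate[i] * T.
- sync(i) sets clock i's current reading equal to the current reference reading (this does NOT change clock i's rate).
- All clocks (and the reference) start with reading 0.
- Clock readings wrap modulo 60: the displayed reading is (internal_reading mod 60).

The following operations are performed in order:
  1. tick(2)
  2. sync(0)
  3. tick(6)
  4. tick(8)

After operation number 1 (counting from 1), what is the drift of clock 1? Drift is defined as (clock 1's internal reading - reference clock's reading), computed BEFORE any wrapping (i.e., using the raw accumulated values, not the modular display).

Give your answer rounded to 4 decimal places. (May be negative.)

Answer: 2.0000

Derivation:
After op 1 tick(2): ref=2.0000 raw=[3.0000 4.0000 2.2000 1.6000]
Drift of clock 1 after op 1: 4.0000 - 2.0000 = 2.0000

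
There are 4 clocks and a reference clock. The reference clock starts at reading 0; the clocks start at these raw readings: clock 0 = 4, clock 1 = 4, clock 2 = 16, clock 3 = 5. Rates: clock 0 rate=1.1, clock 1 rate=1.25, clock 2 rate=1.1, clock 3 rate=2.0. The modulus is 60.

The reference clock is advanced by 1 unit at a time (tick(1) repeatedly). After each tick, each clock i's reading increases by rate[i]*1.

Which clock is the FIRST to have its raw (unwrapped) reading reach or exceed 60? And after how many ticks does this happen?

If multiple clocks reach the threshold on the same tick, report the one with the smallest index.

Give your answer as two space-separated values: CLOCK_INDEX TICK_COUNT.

Answer: 3 28

Derivation:
clock 0: start=4, rate=1.1, needs 60-4 = 56; ticks = ceil(56/1.1) = ceil(50.9091) = 51; reading at tick 51 = 4 + 1.1*51 = 60.1000
clock 1: start=4, rate=1.25, needs 60-4 = 56; ticks = ceil(56/1.25) = ceil(44.8000) = 45; reading at tick 45 = 4 + 1.25*45 = 60.2500
clock 2: start=16, rate=1.1, needs 60-16 = 44; ticks = ceil(44/1.1) = ceil(40.0000) = 40; reading at tick 40 = 16 + 1.1*40 = 60.0000
clock 3: start=5, rate=2.0, needs 60-5 = 55; ticks = ceil(55/2.0) = ceil(27.5000) = 28; reading at tick 28 = 5 + 2.0*28 = 61.0000
Minimum tick count = 28; winners = [3]; smallest index = 3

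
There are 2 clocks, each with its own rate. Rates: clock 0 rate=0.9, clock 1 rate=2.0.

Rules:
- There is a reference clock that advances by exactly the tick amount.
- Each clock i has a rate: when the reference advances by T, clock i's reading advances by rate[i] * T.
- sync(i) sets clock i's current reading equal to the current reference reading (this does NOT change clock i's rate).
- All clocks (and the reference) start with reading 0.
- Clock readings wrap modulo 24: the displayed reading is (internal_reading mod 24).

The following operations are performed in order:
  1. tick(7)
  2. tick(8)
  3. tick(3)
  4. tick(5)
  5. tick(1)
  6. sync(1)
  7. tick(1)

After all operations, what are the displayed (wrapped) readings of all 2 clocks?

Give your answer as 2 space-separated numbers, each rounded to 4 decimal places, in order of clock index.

After op 1 tick(7): ref=7.0000 raw=[6.3000 14.0000]
After op 2 tick(8): ref=15.0000 raw=[13.5000 30.0000]
After op 3 tick(3): ref=18.0000 raw=[16.2000 36.0000]
After op 4 tick(5): ref=23.0000 raw=[20.7000 46.0000]
After op 5 tick(1): ref=24.0000 raw=[21.6000 48.0000]
After op 6 sync(1): ref=24.0000 raw=[21.6000 24.0000]
After op 7 tick(1): ref=25.0000 raw=[22.5000 26.0000]
Wrap final raw readings (mod 24): 22.5000 mod 24 = 22.5000; 26.0000 mod 24 = 2.0000

Answer: 22.5000 2.0000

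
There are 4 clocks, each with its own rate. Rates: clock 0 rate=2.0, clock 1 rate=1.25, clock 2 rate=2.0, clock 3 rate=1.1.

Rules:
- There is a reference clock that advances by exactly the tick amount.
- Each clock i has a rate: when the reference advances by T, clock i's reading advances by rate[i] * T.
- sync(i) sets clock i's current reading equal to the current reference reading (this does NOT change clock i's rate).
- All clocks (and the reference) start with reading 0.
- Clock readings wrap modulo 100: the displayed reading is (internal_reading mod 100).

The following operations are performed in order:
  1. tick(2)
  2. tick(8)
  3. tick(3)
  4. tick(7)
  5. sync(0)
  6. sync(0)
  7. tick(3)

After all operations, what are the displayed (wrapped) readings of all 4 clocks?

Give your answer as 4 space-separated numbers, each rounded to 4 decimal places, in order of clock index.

Answer: 26.0000 28.7500 46.0000 25.3000

Derivation:
After op 1 tick(2): ref=2.0000 raw=[4.0000 2.5000 4.0000 2.2000]
After op 2 tick(8): ref=10.0000 raw=[20.0000 12.5000 20.0000 11.0000]
After op 3 tick(3): ref=13.0000 raw=[26.0000 16.2500 26.0000 14.3000]
After op 4 tick(7): ref=20.0000 raw=[40.0000 25.0000 40.0000 22.0000]
After op 5 sync(0): ref=20.0000 raw=[20.0000 25.0000 40.0000 22.0000]
After op 6 sync(0): ref=20.0000 raw=[20.0000 25.0000 40.0000 22.0000]
After op 7 tick(3): ref=23.0000 raw=[26.0000 28.7500 46.0000 25.3000]
Wrap final raw readings (mod 100): 26.0000 mod 100 = 26.0000; 28.7500 mod 100 = 28.7500; 46.0000 mod 100 = 46.0000; 25.3000 mod 100 = 25.3000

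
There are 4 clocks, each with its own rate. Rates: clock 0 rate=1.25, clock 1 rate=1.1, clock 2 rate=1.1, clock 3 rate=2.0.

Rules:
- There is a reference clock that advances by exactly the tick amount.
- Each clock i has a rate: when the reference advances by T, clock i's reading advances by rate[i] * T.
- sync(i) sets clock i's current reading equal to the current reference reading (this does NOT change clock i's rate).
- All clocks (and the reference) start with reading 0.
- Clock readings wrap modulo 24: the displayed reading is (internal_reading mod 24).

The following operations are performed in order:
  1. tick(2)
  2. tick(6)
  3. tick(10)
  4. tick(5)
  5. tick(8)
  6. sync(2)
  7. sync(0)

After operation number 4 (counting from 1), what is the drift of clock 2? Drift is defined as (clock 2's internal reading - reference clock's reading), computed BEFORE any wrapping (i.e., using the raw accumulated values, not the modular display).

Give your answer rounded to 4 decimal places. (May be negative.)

Answer: 2.3000

Derivation:
After op 1 tick(2): ref=2.0000 raw=[2.5000 2.2000 2.2000 4.0000]
After op 2 tick(6): ref=8.0000 raw=[10.0000 8.8000 8.8000 16.0000]
After op 3 tick(10): ref=18.0000 raw=[22.5000 19.8000 19.8000 36.0000]
After op 4 tick(5): ref=23.0000 raw=[28.7500 25.3000 25.3000 46.0000]
Drift of clock 2 after op 4: 25.3000 - 23.0000 = 2.3000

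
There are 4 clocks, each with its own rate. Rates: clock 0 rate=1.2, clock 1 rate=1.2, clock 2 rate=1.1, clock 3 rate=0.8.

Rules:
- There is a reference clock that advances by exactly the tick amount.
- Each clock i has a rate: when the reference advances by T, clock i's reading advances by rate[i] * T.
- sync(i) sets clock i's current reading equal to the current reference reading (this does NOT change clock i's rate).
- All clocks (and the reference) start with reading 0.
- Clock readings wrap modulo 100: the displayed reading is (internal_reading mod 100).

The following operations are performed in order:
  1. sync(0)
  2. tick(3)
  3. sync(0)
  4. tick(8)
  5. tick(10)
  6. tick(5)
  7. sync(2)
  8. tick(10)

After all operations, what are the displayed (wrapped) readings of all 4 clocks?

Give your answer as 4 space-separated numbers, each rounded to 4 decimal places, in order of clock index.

Answer: 42.6000 43.2000 37.0000 28.8000

Derivation:
After op 1 sync(0): ref=0.0000 raw=[0.0000 0.0000 0.0000 0.0000]
After op 2 tick(3): ref=3.0000 raw=[3.6000 3.6000 3.3000 2.4000]
After op 3 sync(0): ref=3.0000 raw=[3.0000 3.6000 3.3000 2.4000]
After op 4 tick(8): ref=11.0000 raw=[12.6000 13.2000 12.1000 8.8000]
After op 5 tick(10): ref=21.0000 raw=[24.6000 25.2000 23.1000 16.8000]
After op 6 tick(5): ref=26.0000 raw=[30.6000 31.2000 28.6000 20.8000]
After op 7 sync(2): ref=26.0000 raw=[30.6000 31.2000 26.0000 20.8000]
After op 8 tick(10): ref=36.0000 raw=[42.6000 43.2000 37.0000 28.8000]
Wrap final raw readings (mod 100): 42.6000 mod 100 = 42.6000; 43.2000 mod 100 = 43.2000; 37.0000 mod 100 = 37.0000; 28.8000 mod 100 = 28.8000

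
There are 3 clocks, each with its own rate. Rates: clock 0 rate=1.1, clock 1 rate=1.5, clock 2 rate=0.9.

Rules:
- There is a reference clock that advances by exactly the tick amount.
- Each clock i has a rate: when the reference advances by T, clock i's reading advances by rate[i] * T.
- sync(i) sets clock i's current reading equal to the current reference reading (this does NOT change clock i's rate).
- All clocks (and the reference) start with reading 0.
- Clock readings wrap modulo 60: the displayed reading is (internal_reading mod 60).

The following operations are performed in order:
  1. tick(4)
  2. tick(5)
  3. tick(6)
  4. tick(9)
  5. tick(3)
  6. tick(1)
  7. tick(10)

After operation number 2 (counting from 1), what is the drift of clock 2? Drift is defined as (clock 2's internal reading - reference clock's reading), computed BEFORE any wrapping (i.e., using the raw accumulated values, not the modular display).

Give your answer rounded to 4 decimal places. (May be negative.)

After op 1 tick(4): ref=4.0000 raw=[4.4000 6.0000 3.6000]
After op 2 tick(5): ref=9.0000 raw=[9.9000 13.5000 8.1000]
Drift of clock 2 after op 2: 8.1000 - 9.0000 = -0.9000

Answer: -0.9000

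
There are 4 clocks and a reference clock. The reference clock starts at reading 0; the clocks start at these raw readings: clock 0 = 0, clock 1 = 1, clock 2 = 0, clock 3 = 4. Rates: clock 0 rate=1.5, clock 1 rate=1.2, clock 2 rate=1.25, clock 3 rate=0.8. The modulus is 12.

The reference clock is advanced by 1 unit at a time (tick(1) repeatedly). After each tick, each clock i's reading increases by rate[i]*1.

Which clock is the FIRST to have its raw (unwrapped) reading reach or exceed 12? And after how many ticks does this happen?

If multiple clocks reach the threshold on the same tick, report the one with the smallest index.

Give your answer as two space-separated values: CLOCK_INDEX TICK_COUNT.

clock 0: start=0, rate=1.5, needs 12-0 = 12; ticks = ceil(12/1.5) = ceil(8.0000) = 8; reading at tick 8 = 0 + 1.5*8 = 12.0000
clock 1: start=1, rate=1.2, needs 12-1 = 11; ticks = ceil(11/1.2) = ceil(9.1667) = 10; reading at tick 10 = 1 + 1.2*10 = 13.0000
clock 2: start=0, rate=1.25, needs 12-0 = 12; ticks = ceil(12/1.25) = ceil(9.6000) = 10; reading at tick 10 = 0 + 1.25*10 = 12.5000
clock 3: start=4, rate=0.8, needs 12-4 = 8; ticks = ceil(8/0.8) = ceil(10.0000) = 10; reading at tick 10 = 4 + 0.8*10 = 12.0000
Minimum tick count = 8; winners = [0]; smallest index = 0

Answer: 0 8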